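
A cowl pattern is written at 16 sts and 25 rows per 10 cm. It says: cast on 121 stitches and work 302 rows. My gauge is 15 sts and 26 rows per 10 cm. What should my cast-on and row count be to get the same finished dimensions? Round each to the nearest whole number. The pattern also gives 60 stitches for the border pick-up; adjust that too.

Cast on 113 stitches; work 314 rows; border pick-up 56 stitches.

Stitches: 121 × 15/16 = 113.44 → 113.
Rows: 302 × 26/25 = 314.08 → 314.
border pick-up: 60 × 15/16 = 56.25 → 56.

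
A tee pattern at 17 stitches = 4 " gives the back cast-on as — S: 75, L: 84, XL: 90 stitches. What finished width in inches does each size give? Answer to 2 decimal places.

S 17.65 inches; L 19.76 inches; XL 21.18 inches.

17/4 = 4.25 sts per in.
S: 75 / 4.25 = 17.647 → 17.65 in.
L: 84 / 4.25 = 19.765 → 19.76 in.
XL: 90 / 4.25 = 21.176 → 21.18 in.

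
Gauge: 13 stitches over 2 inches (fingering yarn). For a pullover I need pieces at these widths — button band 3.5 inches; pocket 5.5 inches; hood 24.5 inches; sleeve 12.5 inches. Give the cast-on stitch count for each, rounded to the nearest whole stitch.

Rate = 13/2 = 6.5 sts per in.
button band: 3.5 × 6.5 = 22.75 → 23.
pocket: 5.5 × 6.5 = 35.75 → 36.
hood: 24.5 × 6.5 = 159.25 → 159.
sleeve: 12.5 × 6.5 = 81.25 → 81.

button band 23; pocket 36; hood 159; sleeve 81.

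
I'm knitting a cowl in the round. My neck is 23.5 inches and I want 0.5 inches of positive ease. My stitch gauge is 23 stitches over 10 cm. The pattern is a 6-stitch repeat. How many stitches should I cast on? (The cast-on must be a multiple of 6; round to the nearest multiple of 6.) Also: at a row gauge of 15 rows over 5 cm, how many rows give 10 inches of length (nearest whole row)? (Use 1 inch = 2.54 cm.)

Cast on 138 stitches; work 76 rows.

Finished = 23.5 + 0.5 = 24 inches.
24 inches × 2.54 = 60.96 cm.
23/10 = 2.3 sts per cm; 60.96 × 2.3 = 140.21 sts.
Nearest multiple of 6 → 138.
10 inches = 25.40 cm; × 3 = 76.20 → 76 rows.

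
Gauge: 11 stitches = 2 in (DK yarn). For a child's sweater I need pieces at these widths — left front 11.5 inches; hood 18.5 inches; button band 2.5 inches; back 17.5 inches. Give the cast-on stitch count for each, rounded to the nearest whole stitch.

Rate = 11/2 = 5.5 sts per in.
left front: 11.5 × 5.5 = 63.25 → 63.
hood: 18.5 × 5.5 = 101.75 → 102.
button band: 2.5 × 5.5 = 13.75 → 14.
back: 17.5 × 5.5 = 96.25 → 96.

left front 63; hood 102; button band 14; back 96.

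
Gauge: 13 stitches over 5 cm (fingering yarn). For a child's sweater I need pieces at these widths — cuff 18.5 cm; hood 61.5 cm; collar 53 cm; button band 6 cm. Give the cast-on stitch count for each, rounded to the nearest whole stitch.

Rate = 13/5 = 2.6 sts per cm.
cuff: 18.5 × 2.6 = 48.10 → 48.
hood: 61.5 × 2.6 = 159.90 → 160.
collar: 53 × 2.6 = 137.80 → 138.
button band: 6 × 2.6 = 15.60 → 16.

cuff 48; hood 160; collar 138; button band 16.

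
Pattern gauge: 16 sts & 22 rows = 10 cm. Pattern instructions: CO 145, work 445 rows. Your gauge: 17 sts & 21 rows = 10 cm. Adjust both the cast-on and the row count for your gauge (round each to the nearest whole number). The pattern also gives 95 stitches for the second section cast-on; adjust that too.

Stitches: 145 × 17/16 = 154.06 → 154.
Rows: 445 × 21/22 = 424.77 → 425.
second section cast-on: 95 × 17/16 = 100.94 → 101.

Cast on 154 stitches; work 425 rows; second section cast-on 101 stitches.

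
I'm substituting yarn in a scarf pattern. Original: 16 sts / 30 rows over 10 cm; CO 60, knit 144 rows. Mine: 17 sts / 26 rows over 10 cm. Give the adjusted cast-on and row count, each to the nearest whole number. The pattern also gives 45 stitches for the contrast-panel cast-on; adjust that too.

Cast on 64 stitches; work 125 rows; contrast-panel cast-on 48 stitches.

Stitches: 60 × 17/16 = 63.75 → 64.
Rows: 144 × 26/30 = 124.80 → 125.
contrast-panel cast-on: 45 × 17/16 = 47.81 → 48.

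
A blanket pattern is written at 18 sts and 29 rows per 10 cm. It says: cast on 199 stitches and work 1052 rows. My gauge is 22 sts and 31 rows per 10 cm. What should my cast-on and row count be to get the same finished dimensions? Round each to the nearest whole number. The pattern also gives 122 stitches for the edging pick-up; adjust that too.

Stitches: 199 × 22/18 = 243.22 → 243.
Rows: 1052 × 31/29 = 1124.55 → 1125.
edging pick-up: 122 × 22/18 = 149.11 → 149.

Cast on 243 stitches; work 1125 rows; edging pick-up 149 stitches.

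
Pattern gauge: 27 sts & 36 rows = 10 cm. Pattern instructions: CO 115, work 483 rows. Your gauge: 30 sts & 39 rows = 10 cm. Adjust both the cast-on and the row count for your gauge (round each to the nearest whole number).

Stitches: 115 × 30/27 = 127.78 → 128.
Rows: 483 × 39/36 = 523.25 → 523.

Cast on 128 stitches; work 523 rows.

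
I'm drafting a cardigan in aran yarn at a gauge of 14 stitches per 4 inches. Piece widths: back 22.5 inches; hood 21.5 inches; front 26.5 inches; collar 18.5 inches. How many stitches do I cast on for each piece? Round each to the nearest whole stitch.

Rate = 14/4 = 3.5 sts per in.
back: 22.5 × 3.5 = 78.75 → 79.
hood: 21.5 × 3.5 = 75.25 → 75.
front: 26.5 × 3.5 = 92.75 → 93.
collar: 18.5 × 3.5 = 64.75 → 65.

back 79; hood 75; front 93; collar 65.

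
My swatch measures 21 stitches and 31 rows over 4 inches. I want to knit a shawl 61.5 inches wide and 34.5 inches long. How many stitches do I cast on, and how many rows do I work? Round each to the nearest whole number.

Cast on 323 stitches and work 267 rows.

Stitch gauge = 21/4 = 5.25 sts/in; 61.5 × 5.25 = 322.88 → 323 sts.
Row gauge = 31/4 = 7.75 rows/in; 34.5 × 7.75 = 267.38 → 267 rows.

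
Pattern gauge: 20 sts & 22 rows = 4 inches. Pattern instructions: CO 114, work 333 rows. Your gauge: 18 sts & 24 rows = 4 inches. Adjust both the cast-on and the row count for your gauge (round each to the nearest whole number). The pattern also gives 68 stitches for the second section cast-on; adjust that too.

Cast on 103 stitches; work 363 rows; second section cast-on 61 stitches.

Stitches: 114 × 18/20 = 102.60 → 103.
Rows: 333 × 24/22 = 363.27 → 363.
second section cast-on: 68 × 18/20 = 61.20 → 61.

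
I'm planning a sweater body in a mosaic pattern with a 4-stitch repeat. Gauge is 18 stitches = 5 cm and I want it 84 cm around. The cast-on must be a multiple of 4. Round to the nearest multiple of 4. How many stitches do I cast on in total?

18 / 5 = 3.6 sts per cm.
84 × 3.6 = 302.40 sts.
Nearest multiple of 4: 304.

CO 304 sts.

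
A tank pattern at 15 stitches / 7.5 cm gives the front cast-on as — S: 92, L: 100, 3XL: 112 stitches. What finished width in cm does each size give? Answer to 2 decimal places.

S 46.00 cm; L 50.00 cm; 3XL 56.00 cm.

15/7.5 = 2 sts per cm.
S: 92 / 2 = 46.000 → 46.00 cm.
L: 100 / 2 = 50.000 → 50.00 cm.
3XL: 112 / 2 = 56.000 → 56.00 cm.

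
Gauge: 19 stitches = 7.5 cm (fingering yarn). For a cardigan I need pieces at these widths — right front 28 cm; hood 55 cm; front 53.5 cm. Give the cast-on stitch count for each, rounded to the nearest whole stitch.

Rate = 19/7.5 = 2.533 sts per cm.
right front: 28 × 2.533 = 70.93 → 71.
hood: 55 × 2.533 = 139.33 → 139.
front: 53.5 × 2.533 = 135.53 → 136.

right front 71; hood 139; front 136.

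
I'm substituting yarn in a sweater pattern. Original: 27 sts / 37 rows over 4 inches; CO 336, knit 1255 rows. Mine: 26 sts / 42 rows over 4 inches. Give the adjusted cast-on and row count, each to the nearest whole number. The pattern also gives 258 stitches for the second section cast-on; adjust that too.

Cast on 324 stitches; work 1425 rows; second section cast-on 248 stitches.

Stitches: 336 × 26/27 = 323.56 → 324.
Rows: 1255 × 42/37 = 1424.59 → 1425.
second section cast-on: 258 × 26/27 = 248.44 → 248.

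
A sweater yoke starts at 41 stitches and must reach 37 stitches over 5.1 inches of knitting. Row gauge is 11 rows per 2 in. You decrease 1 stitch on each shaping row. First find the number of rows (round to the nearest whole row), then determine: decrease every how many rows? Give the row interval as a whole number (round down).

Rows = 5.1 × 5.5 = 28.0 → 28 rows.
Stitches to remove: 4 → 4 shaping rows (at 1 st each).
28 / 4 = 7.00 → every 7 rows.

Decrease every 7th row.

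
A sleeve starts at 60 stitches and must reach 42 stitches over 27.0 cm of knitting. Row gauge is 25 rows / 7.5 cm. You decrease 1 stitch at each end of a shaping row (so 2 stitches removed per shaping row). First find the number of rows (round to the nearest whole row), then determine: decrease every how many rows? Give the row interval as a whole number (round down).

Rows = 27.0 × 3.333 = 90.0 → 90 rows.
Stitches to remove: 18 → 9 shaping rows (at 2 st each).
90 / 9 = 10.00 → every 10 rows.

Decrease every 10th row.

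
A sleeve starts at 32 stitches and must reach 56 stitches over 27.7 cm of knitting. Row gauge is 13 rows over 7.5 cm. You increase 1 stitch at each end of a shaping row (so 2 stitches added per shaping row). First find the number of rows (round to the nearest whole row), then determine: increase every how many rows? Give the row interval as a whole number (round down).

Rows = 27.7 × 1.733 = 48.0 → 48 rows.
Stitches to add: 24 → 12 shaping rows (at 2 st each).
48 / 12 = 4.00 → every 4 rows.

Increase every 4th row.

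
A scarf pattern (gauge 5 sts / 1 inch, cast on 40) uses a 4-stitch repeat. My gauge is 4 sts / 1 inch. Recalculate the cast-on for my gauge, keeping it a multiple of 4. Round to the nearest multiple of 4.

40 × 4 / 5 = 32.00.
Nearest multiple of 4: 32.

Cast on 32 stitches.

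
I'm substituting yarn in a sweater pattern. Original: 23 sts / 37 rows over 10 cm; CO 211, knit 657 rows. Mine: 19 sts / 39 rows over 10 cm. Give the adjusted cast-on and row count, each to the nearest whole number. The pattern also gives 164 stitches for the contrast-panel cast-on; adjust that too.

Cast on 174 stitches; work 693 rows; contrast-panel cast-on 135 stitches.

Stitches: 211 × 19/23 = 174.30 → 174.
Rows: 657 × 39/37 = 692.51 → 693.
contrast-panel cast-on: 164 × 19/23 = 135.48 → 135.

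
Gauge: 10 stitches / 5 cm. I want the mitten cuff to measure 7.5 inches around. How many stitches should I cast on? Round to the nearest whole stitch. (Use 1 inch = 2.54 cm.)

CO 38 sts.

7.5 in = 19.05 cm.
10 stitches / 5 cm = 2 stitches per cm.
19.05 × 2 = 38.10 stitches.
Round to nearest → 38.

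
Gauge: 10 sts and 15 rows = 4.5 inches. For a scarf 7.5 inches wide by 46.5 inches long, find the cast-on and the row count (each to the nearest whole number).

Stitch gauge = 10/4.5 = 2.222 sts/in; 7.5 × 2.222 = 16.67 → 17 sts.
Row gauge = 15/4.5 = 3.333 rows/in; 46.5 × 3.333 = 155.00 → 155 rows.

Cast on 17 stitches and work 155 rows.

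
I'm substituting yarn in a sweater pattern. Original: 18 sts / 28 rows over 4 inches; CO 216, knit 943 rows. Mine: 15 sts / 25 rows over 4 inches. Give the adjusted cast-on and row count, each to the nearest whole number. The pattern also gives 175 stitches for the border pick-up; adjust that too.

Stitches: 216 × 15/18 = 180.00 → 180.
Rows: 943 × 25/28 = 841.96 → 842.
border pick-up: 175 × 15/18 = 145.83 → 146.

Cast on 180 stitches; work 842 rows; border pick-up 146 stitches.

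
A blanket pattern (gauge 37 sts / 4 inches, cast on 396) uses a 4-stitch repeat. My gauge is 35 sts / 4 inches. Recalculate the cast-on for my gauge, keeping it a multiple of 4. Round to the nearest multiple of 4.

CO 376 sts.

396 × 35 / 37 = 374.59.
Nearest multiple of 4: 376.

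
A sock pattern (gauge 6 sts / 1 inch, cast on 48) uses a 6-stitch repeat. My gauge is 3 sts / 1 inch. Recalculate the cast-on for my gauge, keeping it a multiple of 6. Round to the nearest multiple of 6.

24 stitches.

48 × 3 / 6 = 24.00.
Nearest multiple of 6: 24.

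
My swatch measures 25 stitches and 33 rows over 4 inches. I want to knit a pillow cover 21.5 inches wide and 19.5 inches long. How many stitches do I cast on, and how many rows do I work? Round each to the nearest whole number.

Cast on 134 stitches and work 161 rows.

Stitch gauge = 25/4 = 6.25 sts/in; 21.5 × 6.25 = 134.38 → 134 sts.
Row gauge = 33/4 = 8.25 rows/in; 19.5 × 8.25 = 160.88 → 161 rows.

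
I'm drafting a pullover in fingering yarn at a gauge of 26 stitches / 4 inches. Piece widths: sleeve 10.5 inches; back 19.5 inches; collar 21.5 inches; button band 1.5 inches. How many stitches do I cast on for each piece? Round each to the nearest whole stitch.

Rate = 26/4 = 6.5 sts per in.
sleeve: 10.5 × 6.5 = 68.25 → 68.
back: 19.5 × 6.5 = 126.75 → 127.
collar: 21.5 × 6.5 = 139.75 → 140.
button band: 1.5 × 6.5 = 9.75 → 10.

sleeve 68; back 127; collar 140; button band 10.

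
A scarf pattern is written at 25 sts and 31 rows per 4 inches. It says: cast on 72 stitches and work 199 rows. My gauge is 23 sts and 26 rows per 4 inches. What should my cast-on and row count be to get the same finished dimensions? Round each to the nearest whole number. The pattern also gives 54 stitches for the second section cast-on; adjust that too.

Stitches: 72 × 23/25 = 66.24 → 66.
Rows: 199 × 26/31 = 166.90 → 167.
second section cast-on: 54 × 23/25 = 49.68 → 50.

Cast on 66 stitches; work 167 rows; second section cast-on 50 stitches.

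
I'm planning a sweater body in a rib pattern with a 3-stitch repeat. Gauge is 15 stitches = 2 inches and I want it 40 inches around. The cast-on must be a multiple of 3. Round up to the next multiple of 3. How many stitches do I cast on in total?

Cast on 300 stitches.

15 / 2 = 7.5 sts per inch.
40 × 7.5 = 300.00 sts.
Next multiple of 3: 300.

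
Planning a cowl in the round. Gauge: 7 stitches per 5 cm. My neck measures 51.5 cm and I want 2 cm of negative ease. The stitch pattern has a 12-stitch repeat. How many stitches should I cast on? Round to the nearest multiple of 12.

Finished = 51.5 − 2 = 49.5 cm.
7 / 5 = 1.4 sts/cm.
49.5 × 1.4 = 69.30 sts.
Nearest multiple of 12: 72.

Cast on 72 stitches.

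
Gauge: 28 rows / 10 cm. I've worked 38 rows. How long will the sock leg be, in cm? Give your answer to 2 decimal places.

13.57 cm.

28 rows / 10 cm = 2.8 rows per cm.
38 / 2.8 = 13.571 cm.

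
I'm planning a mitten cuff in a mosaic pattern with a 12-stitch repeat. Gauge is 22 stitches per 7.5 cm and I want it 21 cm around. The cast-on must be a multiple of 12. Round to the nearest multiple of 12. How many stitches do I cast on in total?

22 / 7.5 = 2.933 sts per cm.
21 × 2.933 = 61.60 sts.
Nearest multiple of 12: 60.

60 stitches.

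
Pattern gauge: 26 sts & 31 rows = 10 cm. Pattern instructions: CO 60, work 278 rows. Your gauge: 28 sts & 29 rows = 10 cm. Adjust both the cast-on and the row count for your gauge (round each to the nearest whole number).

Cast on 65 stitches; work 260 rows.

Stitches: 60 × 28/26 = 64.62 → 65.
Rows: 278 × 29/31 = 260.06 → 260.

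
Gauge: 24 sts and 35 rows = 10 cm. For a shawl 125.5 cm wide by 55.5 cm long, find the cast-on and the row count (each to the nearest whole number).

Stitch gauge = 24/10 = 2.4 sts/cm; 125.5 × 2.4 = 301.20 → 301 sts.
Row gauge = 35/10 = 3.5 rows/cm; 55.5 × 3.5 = 194.25 → 194 rows.

Cast on 301 stitches and work 194 rows.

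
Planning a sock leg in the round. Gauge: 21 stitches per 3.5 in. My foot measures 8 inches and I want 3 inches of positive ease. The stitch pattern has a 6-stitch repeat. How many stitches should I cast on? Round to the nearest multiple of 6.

66 stitches.

Finished = 8 + 3 = 11 inches.
21 / 3.5 = 6 sts/in.
11 × 6 = 66.00 sts.
Nearest multiple of 6: 66.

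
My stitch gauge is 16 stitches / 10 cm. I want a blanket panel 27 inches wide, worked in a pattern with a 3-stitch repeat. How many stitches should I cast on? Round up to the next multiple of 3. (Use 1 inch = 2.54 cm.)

27 in = 27 × 2.54 = 68.58 cm.
16 / 10 = 1.6 sts/cm.
68.58 × 1.6 = 109.73 sts.
→ 111.

111 stitches.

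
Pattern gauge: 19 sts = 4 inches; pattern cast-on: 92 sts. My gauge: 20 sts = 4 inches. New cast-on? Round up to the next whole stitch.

97 stitches.

Scale factor = 20 / 19 = 1.053.
92 × 20 / 19 = 96.84 sts.
→ 97 sts.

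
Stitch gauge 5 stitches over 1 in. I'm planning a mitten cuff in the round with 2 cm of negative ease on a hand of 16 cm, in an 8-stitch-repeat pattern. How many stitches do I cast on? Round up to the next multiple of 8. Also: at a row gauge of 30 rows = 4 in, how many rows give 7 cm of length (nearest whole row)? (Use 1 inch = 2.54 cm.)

Cast on 32 stitches; work 21 rows.

Finished = 16 − 2 = 14 cm.
14 cm × 1/2.54 = 5.51 inches.
5/1 = 5 sts per in; 5.51 × 5 = 27.56 sts.
Next multiple of 8 → 32.
7 cm = 2.76 inches; × 7.5 = 20.67 → 21 rows.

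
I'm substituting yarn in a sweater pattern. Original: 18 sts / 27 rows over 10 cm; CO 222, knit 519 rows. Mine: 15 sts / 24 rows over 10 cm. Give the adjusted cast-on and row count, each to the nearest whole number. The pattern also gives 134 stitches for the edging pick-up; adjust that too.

Cast on 185 stitches; work 461 rows; edging pick-up 112 stitches.

Stitches: 222 × 15/18 = 185.00 → 185.
Rows: 519 × 24/27 = 461.33 → 461.
edging pick-up: 134 × 15/18 = 111.67 → 112.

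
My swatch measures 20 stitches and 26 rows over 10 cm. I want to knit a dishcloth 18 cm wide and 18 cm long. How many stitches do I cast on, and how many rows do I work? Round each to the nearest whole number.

Stitch gauge = 20/10 = 2 sts/cm; 18 × 2 = 36.00 → 36 sts.
Row gauge = 26/10 = 2.6 rows/cm; 18 × 2.6 = 46.80 → 47 rows.

Cast on 36 stitches and work 47 rows.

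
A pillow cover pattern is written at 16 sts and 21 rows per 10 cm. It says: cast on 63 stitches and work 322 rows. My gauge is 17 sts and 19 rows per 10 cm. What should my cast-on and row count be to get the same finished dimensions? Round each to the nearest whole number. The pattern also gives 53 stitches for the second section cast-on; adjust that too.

Stitches: 63 × 17/16 = 66.94 → 67.
Rows: 322 × 19/21 = 291.33 → 291.
second section cast-on: 53 × 17/16 = 56.31 → 56.

Cast on 67 stitches; work 291 rows; second section cast-on 56 stitches.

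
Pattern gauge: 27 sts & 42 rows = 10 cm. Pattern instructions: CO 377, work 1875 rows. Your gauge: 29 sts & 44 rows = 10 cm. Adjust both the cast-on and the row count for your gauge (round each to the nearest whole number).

Cast on 405 stitches; work 1964 rows.

Stitches: 377 × 29/27 = 404.93 → 405.
Rows: 1875 × 44/42 = 1964.29 → 1964.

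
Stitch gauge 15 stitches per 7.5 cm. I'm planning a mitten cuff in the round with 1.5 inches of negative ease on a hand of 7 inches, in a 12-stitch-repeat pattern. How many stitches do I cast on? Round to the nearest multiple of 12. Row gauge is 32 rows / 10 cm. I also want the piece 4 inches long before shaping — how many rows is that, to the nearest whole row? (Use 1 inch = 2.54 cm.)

Cast on 24 stitches; work 33 rows.

Finished = 7 − 1.5 = 5.5 inches.
5.5 inches × 2.54 = 13.97 cm.
15/7.5 = 2 sts per cm; 13.97 × 2 = 27.94 sts.
Nearest multiple of 12 → 24.
4 inches = 10.16 cm; × 3.2 = 32.51 → 33 rows.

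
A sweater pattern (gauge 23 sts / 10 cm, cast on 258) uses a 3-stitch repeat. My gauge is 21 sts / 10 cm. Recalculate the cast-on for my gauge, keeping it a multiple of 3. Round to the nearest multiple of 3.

258 × 21 / 23 = 235.57.
Nearest multiple of 3: 237.

CO 237 sts.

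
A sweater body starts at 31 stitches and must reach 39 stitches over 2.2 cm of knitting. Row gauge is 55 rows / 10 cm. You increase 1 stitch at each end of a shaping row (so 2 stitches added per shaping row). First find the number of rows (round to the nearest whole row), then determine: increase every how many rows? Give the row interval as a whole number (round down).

Rows = 2.2 × 5.5 = 12.1 → 12 rows.
Stitches to add: 8 → 4 shaping rows (at 2 st each).
12 / 4 = 3.00 → every 3 rows.

Increase every 3rd row.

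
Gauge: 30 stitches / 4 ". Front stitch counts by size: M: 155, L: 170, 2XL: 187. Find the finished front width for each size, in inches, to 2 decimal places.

M 20.67 inches; L 22.67 inches; 2XL 24.93 inches.

30/4 = 7.5 sts per in.
M: 155 / 7.5 = 20.667 → 20.67 in.
L: 170 / 7.5 = 22.667 → 22.67 in.
2XL: 187 / 7.5 = 24.933 → 24.93 in.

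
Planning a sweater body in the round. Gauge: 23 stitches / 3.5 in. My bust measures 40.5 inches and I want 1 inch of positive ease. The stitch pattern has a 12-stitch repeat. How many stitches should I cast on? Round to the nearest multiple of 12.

Finished = 40.5 + 1 = 41.5 inches.
23 / 3.5 = 6.571 sts/in.
41.5 × 6.571 = 272.71 sts.
Nearest multiple of 12: 276.

276 stitches.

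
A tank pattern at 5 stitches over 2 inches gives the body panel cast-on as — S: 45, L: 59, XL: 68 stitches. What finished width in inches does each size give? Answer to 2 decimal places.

S 18.00 inches; L 23.60 inches; XL 27.20 inches.

5/2 = 2.5 sts per in.
S: 45 / 2.5 = 18.000 → 18.00 in.
L: 59 / 2.5 = 23.600 → 23.60 in.
XL: 68 / 2.5 = 27.200 → 27.20 in.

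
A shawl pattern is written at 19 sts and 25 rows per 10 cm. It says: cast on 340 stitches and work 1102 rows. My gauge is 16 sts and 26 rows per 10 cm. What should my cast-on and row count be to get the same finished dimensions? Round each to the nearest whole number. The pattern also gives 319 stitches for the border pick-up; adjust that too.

Cast on 286 stitches; work 1146 rows; border pick-up 269 stitches.

Stitches: 340 × 16/19 = 286.32 → 286.
Rows: 1102 × 26/25 = 1146.08 → 1146.
border pick-up: 319 × 16/19 = 268.63 → 269.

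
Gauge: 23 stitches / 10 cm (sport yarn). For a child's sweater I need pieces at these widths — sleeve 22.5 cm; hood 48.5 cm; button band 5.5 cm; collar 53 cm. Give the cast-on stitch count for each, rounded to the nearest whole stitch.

Rate = 23/10 = 2.3 sts per cm.
sleeve: 22.5 × 2.3 = 51.75 → 52.
hood: 48.5 × 2.3 = 111.55 → 112.
button band: 5.5 × 2.3 = 12.65 → 13.
collar: 53 × 2.3 = 121.90 → 122.

sleeve 52; hood 112; button band 13; collar 122.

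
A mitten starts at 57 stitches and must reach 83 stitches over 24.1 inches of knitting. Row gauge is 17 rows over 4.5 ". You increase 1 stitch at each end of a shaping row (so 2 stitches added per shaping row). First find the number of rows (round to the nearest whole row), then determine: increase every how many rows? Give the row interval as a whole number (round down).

Rows = 24.1 × 3.778 = 91.0 → 91 rows.
Stitches to add: 26 → 13 shaping rows (at 2 st each).
91 / 13 = 7.00 → every 7 rows.

Increase every 7th row.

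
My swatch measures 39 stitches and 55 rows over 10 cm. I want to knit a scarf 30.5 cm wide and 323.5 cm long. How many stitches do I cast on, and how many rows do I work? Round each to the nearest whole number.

Cast on 119 stitches and work 1779 rows.

Stitch gauge = 39/10 = 3.9 sts/cm; 30.5 × 3.9 = 118.95 → 119 sts.
Row gauge = 55/10 = 5.5 rows/cm; 323.5 × 5.5 = 1779.25 → 1779 rows.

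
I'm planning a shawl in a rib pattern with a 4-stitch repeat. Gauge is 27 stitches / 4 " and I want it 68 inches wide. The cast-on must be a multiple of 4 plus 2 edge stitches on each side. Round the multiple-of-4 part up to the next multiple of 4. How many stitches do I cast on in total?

CO 460 sts.

27 / 4 = 6.75 sts per inch.
68 × 6.75 = 459.00 sts.
Less 4 edge sts → 455.00 for the repeat.
Next multiple of 4: 456.
Add back 4 edge sts → 460.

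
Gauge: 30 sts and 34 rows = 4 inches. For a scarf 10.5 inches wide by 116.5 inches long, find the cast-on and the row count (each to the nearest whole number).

Cast on 79 stitches and work 990 rows.

Stitch gauge = 30/4 = 7.5 sts/in; 10.5 × 7.5 = 78.75 → 79 sts.
Row gauge = 34/4 = 8.5 rows/in; 116.5 × 8.5 = 990.25 → 990 rows.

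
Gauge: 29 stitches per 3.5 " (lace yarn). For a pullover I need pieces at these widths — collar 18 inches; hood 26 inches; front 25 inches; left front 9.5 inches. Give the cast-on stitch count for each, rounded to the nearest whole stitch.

collar 149; hood 215; front 207; left front 79.

Rate = 29/3.5 = 8.286 sts per in.
collar: 18 × 8.286 = 149.14 → 149.
hood: 26 × 8.286 = 215.43 → 215.
front: 25 × 8.286 = 207.14 → 207.
left front: 9.5 × 8.286 = 78.71 → 79.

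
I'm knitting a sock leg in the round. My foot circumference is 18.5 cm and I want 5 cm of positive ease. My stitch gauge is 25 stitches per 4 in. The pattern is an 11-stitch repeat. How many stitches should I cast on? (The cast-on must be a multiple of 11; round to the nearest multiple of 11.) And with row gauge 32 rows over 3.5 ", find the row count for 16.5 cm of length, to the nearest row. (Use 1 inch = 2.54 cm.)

Cast on 55 stitches; work 59 rows.

Finished = 18.5 + 5 = 23.5 cm.
23.5 cm × 1/2.54 = 9.25 inches.
25/4 = 6.25 sts per in; 9.25 × 6.25 = 57.82 sts.
Nearest multiple of 11 → 55.
16.5 cm = 6.50 inches; × 9.143 = 59.39 → 59 rows.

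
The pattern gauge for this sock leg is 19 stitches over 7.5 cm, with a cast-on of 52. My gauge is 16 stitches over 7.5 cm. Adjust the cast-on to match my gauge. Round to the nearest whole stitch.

44 stitches.

Scale factor = 16 / 19 = 0.842.
52 × 16 / 19 = 43.79 sts.
→ 44 sts.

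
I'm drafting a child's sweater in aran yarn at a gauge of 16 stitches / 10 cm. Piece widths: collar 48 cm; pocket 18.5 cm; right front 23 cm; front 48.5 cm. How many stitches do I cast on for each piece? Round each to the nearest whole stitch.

collar 77; pocket 30; right front 37; front 78.

Rate = 16/10 = 1.6 sts per cm.
collar: 48 × 1.6 = 76.80 → 77.
pocket: 18.5 × 1.6 = 29.60 → 30.
right front: 23 × 1.6 = 36.80 → 37.
front: 48.5 × 1.6 = 77.60 → 78.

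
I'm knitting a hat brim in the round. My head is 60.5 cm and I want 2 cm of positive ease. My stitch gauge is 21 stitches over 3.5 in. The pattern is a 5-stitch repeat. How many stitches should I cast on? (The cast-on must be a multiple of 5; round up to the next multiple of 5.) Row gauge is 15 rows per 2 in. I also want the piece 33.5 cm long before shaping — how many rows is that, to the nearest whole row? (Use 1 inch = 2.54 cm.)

Cast on 150 stitches; work 99 rows.

Finished = 60.5 + 2 = 62.5 cm.
62.5 cm × 1/2.54 = 24.61 inches.
21/3.5 = 6 sts per in; 24.61 × 6 = 147.64 sts.
Next multiple of 5 → 150.
33.5 cm = 13.19 inches; × 7.5 = 98.92 → 99 rows.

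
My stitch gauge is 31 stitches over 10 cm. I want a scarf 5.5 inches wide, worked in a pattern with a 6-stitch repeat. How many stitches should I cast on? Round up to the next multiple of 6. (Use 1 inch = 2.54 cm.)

CO 48 sts.

5.5 in = 5.5 × 2.54 = 13.97 cm.
31 / 10 = 3.1 sts/cm.
13.97 × 3.1 = 43.31 sts.
→ 48.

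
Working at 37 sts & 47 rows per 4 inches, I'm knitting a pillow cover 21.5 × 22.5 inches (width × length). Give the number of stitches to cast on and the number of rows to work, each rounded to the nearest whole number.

Cast on 199 stitches and work 264 rows.

Stitch gauge = 37/4 = 9.25 sts/in; 21.5 × 9.25 = 198.88 → 199 sts.
Row gauge = 47/4 = 11.75 rows/in; 22.5 × 11.75 = 264.38 → 264 rows.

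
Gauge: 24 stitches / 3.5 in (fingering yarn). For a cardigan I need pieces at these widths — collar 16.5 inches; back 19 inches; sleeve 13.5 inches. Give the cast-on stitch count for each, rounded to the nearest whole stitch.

Rate = 24/3.5 = 6.857 sts per in.
collar: 16.5 × 6.857 = 113.14 → 113.
back: 19 × 6.857 = 130.29 → 130.
sleeve: 13.5 × 6.857 = 92.57 → 93.

collar 113; back 130; sleeve 93.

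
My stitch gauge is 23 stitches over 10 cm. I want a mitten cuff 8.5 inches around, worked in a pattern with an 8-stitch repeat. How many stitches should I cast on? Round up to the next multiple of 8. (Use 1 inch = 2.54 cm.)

CO 56 sts.

8.5 in = 8.5 × 2.54 = 21.59 cm.
23 / 10 = 2.3 sts/cm.
21.59 × 2.3 = 49.66 sts.
→ 56.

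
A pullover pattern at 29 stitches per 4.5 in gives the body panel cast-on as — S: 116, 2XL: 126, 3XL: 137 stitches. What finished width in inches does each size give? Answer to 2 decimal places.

S 18.00 inches; 2XL 19.55 inches; 3XL 21.26 inches.

29/4.5 = 6.444 sts per in.
S: 116 / 6.444 = 18.000 → 18.00 in.
2XL: 126 / 6.444 = 19.552 → 19.55 in.
3XL: 137 / 6.444 = 21.259 → 21.26 in.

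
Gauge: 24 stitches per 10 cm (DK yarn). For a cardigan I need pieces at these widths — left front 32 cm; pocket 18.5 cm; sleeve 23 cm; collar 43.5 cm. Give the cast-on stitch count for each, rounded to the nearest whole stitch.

Rate = 24/10 = 2.4 sts per cm.
left front: 32 × 2.4 = 76.80 → 77.
pocket: 18.5 × 2.4 = 44.40 → 44.
sleeve: 23 × 2.4 = 55.20 → 55.
collar: 43.5 × 2.4 = 104.40 → 104.

left front 77; pocket 44; sleeve 55; collar 104.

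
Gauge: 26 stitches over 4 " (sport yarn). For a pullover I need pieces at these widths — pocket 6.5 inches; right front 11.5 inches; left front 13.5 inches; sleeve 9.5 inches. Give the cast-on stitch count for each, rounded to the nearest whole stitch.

Rate = 26/4 = 6.5 sts per in.
pocket: 6.5 × 6.5 = 42.25 → 42.
right front: 11.5 × 6.5 = 74.75 → 75.
left front: 13.5 × 6.5 = 87.75 → 88.
sleeve: 9.5 × 6.5 = 61.75 → 62.

pocket 42; right front 75; left front 88; sleeve 62.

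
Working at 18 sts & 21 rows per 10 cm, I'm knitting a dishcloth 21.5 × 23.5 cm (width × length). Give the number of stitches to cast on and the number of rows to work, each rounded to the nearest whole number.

Stitch gauge = 18/10 = 1.8 sts/cm; 21.5 × 1.8 = 38.70 → 39 sts.
Row gauge = 21/10 = 2.1 rows/cm; 23.5 × 2.1 = 49.35 → 49 rows.

Cast on 39 stitches and work 49 rows.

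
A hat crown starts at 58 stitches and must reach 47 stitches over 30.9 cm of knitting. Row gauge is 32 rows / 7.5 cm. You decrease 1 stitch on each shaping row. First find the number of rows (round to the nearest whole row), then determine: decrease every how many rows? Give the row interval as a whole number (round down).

Decrease every 12th row.

Rows = 30.9 × 4.267 = 131.8 → 132 rows.
Stitches to remove: 11 → 11 shaping rows (at 1 st each).
132 / 11 = 12.00 → every 12 rows.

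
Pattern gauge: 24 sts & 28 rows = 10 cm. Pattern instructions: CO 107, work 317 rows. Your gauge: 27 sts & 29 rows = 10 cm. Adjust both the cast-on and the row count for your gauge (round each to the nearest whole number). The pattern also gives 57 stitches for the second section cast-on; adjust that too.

Cast on 120 stitches; work 328 rows; second section cast-on 64 stitches.

Stitches: 107 × 27/24 = 120.38 → 120.
Rows: 317 × 29/28 = 328.32 → 328.
second section cast-on: 57 × 27/24 = 64.12 → 64.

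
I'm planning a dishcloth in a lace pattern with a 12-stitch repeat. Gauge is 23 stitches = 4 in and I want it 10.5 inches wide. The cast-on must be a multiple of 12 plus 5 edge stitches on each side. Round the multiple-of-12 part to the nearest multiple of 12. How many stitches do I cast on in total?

Cast on 58 stitches.

23 / 4 = 5.75 sts per inch.
10.5 × 5.75 = 60.38 sts.
Less 10 edge sts → 50.38 for the repeat.
Nearest multiple of 12: 48.
Add back 10 edge sts → 58.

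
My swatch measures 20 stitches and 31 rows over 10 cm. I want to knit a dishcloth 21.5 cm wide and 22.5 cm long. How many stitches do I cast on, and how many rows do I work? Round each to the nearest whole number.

Stitch gauge = 20/10 = 2 sts/cm; 21.5 × 2 = 43.00 → 43 sts.
Row gauge = 31/10 = 3.1 rows/cm; 22.5 × 3.1 = 69.75 → 70 rows.

Cast on 43 stitches and work 70 rows.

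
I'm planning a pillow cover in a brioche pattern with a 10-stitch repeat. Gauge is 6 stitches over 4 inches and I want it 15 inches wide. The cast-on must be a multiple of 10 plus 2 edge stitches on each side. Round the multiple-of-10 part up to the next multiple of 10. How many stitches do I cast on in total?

Cast on 24 stitches.

6 / 4 = 1.5 sts per inch.
15 × 1.5 = 22.50 sts.
Less 4 edge sts → 18.50 for the repeat.
Next multiple of 10: 20.
Add back 4 edge sts → 24.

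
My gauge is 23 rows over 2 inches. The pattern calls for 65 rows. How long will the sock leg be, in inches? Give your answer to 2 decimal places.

5.65 inches.

23 rows / 2 inch = 11.5 rows per inch.
65 / 11.5 = 5.652 inches.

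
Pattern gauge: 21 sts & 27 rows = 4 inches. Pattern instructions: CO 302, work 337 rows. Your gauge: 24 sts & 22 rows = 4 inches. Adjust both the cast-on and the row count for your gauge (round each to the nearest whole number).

Stitches: 302 × 24/21 = 345.14 → 345.
Rows: 337 × 22/27 = 274.59 → 275.

Cast on 345 stitches; work 275 rows.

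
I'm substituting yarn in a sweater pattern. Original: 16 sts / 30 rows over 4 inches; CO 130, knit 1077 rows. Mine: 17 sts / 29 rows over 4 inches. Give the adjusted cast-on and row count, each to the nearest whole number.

Stitches: 130 × 17/16 = 138.12 → 138.
Rows: 1077 × 29/30 = 1041.10 → 1041.

Cast on 138 stitches; work 1041 rows.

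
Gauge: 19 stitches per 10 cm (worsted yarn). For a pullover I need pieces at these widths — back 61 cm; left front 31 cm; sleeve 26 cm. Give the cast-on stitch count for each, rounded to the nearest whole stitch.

Rate = 19/10 = 1.9 sts per cm.
back: 61 × 1.9 = 115.90 → 116.
left front: 31 × 1.9 = 58.90 → 59.
sleeve: 26 × 1.9 = 49.40 → 49.

back 116; left front 59; sleeve 49.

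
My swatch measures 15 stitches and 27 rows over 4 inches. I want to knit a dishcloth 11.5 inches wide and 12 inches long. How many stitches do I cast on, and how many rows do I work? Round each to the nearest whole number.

Cast on 43 stitches and work 81 rows.

Stitch gauge = 15/4 = 3.75 sts/in; 11.5 × 3.75 = 43.12 → 43 sts.
Row gauge = 27/4 = 6.75 rows/in; 12 × 6.75 = 81.00 → 81 rows.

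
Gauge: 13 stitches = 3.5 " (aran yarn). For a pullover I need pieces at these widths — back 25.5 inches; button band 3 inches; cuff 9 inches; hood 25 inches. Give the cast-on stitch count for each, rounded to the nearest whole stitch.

Rate = 13/3.5 = 3.714 sts per in.
back: 25.5 × 3.714 = 94.71 → 95.
button band: 3 × 3.714 = 11.14 → 11.
cuff: 9 × 3.714 = 33.43 → 33.
hood: 25 × 3.714 = 92.86 → 93.

back 95; button band 11; cuff 33; hood 93.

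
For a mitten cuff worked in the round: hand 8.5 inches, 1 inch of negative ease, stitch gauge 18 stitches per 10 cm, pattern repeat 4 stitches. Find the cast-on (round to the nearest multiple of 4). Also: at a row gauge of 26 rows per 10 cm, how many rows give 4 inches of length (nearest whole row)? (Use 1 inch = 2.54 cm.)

Finished = 8.5 − 1 = 7.5 inches.
7.5 inches × 2.54 = 19.05 cm.
18/10 = 1.8 sts per cm; 19.05 × 1.8 = 34.29 sts.
Nearest multiple of 4 → 36.
4 inches = 10.16 cm; × 2.6 = 26.42 → 26 rows.

Cast on 36 stitches; work 26 rows.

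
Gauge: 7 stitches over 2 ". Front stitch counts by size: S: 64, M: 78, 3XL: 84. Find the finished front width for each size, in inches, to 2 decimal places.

S 18.29 inches; M 22.29 inches; 3XL 24.00 inches.

7/2 = 3.5 sts per in.
S: 64 / 3.5 = 18.286 → 18.29 in.
M: 78 / 3.5 = 22.286 → 22.29 in.
3XL: 84 / 3.5 = 24.000 → 24.00 in.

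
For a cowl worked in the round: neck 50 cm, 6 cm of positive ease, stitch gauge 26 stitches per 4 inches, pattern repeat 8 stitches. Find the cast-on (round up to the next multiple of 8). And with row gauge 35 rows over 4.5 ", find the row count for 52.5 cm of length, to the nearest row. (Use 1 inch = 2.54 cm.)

Finished = 50 + 6 = 56 cm.
56 cm × 1/2.54 = 22.05 inches.
26/4 = 6.5 sts per in; 22.05 × 6.5 = 143.31 sts.
Next multiple of 8 → 144.
52.5 cm = 20.67 inches; × 7.778 = 160.76 → 161 rows.

Cast on 144 stitches; work 161 rows.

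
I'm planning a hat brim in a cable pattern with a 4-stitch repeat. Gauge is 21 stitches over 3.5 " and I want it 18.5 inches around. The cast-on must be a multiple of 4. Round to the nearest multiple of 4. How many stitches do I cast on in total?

112 stitches.

21 / 3.5 = 6 sts per inch.
18.5 × 6 = 111.00 sts.
Nearest multiple of 4: 112.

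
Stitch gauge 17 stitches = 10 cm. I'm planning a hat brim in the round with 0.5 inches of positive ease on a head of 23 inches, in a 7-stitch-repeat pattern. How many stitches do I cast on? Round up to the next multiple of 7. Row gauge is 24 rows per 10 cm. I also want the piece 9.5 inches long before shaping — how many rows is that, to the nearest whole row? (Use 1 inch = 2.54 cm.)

Cast on 105 stitches; work 58 rows.

Finished = 23 + 0.5 = 23.5 inches.
23.5 inches × 2.54 = 59.69 cm.
17/10 = 1.7 sts per cm; 59.69 × 1.7 = 101.47 sts.
Next multiple of 7 → 105.
9.5 inches = 24.13 cm; × 2.4 = 57.91 → 58 rows.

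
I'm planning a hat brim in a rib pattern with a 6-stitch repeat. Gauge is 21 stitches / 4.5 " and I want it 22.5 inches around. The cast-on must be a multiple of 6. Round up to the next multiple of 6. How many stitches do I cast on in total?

21 / 4.5 = 4.667 sts per inch.
22.5 × 4.667 = 105.00 sts.
Next multiple of 6: 108.

108 stitches.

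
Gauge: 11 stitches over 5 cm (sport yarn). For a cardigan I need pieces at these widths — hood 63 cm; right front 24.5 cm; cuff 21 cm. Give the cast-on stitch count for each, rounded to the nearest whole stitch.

Rate = 11/5 = 2.2 sts per cm.
hood: 63 × 2.2 = 138.60 → 139.
right front: 24.5 × 2.2 = 53.90 → 54.
cuff: 21 × 2.2 = 46.20 → 46.

hood 139; right front 54; cuff 46.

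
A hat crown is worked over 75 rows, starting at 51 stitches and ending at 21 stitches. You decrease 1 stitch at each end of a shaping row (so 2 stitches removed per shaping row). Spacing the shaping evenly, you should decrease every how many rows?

Stitches to remove: |21 − 51| = 30.
Shaping rows needed: 30 / 2 = 15.
75 rows / 15 = every 5 rows.

Decrease every 5th row.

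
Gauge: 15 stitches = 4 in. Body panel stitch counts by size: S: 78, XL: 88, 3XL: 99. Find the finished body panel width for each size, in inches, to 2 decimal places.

15/4 = 3.75 sts per in.
S: 78 / 3.75 = 20.800 → 20.80 in.
XL: 88 / 3.75 = 23.467 → 23.47 in.
3XL: 99 / 3.75 = 26.400 → 26.40 in.

S 20.80 inches; XL 23.47 inches; 3XL 26.40 inches.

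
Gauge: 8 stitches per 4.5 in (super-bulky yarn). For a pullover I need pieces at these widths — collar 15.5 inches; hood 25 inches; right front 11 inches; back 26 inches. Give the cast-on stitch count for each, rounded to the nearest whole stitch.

collar 28; hood 44; right front 20; back 46.

Rate = 8/4.5 = 1.778 sts per in.
collar: 15.5 × 1.778 = 27.56 → 28.
hood: 25 × 1.778 = 44.44 → 44.
right front: 11 × 1.778 = 19.56 → 20.
back: 26 × 1.778 = 46.22 → 46.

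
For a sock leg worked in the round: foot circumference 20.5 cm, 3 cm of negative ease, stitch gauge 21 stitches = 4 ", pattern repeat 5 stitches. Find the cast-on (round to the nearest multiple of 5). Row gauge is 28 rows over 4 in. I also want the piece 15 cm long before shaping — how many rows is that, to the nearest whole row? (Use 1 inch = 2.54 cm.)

Finished = 20.5 − 3 = 17.5 cm.
17.5 cm × 1/2.54 = 6.89 inches.
21/4 = 5.25 sts per in; 6.89 × 5.25 = 36.17 sts.
Nearest multiple of 5 → 35.
15 cm = 5.91 inches; × 7 = 41.34 → 41 rows.

Cast on 35 stitches; work 41 rows.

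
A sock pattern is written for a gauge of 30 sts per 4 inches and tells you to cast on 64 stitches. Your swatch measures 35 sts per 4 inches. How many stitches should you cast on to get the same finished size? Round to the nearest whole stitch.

Cast on 75 stitches.

Scale factor = 35 / 30 = 1.167.
64 × 35 / 30 = 74.67 sts.
→ 75 sts.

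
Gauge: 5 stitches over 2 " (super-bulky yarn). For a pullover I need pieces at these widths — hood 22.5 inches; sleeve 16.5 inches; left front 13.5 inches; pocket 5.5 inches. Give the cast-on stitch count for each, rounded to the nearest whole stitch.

hood 56; sleeve 41; left front 34; pocket 14.

Rate = 5/2 = 2.5 sts per in.
hood: 22.5 × 2.5 = 56.25 → 56.
sleeve: 16.5 × 2.5 = 41.25 → 41.
left front: 13.5 × 2.5 = 33.75 → 34.
pocket: 5.5 × 2.5 = 13.75 → 14.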